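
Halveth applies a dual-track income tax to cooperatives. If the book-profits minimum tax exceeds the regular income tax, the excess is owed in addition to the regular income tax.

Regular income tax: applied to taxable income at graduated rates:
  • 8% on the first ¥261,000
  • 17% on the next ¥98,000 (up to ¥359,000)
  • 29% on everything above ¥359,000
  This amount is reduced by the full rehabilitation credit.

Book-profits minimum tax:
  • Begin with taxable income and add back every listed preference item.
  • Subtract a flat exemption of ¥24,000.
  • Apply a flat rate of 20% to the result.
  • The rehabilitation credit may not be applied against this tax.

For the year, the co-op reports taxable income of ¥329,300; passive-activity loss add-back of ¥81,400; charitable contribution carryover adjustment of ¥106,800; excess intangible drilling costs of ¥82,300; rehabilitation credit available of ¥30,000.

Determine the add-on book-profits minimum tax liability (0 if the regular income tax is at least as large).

¥112,669

Regular income tax:
  ¥261,000 × 8% = ¥20,880
  ¥68,300 × 17% = ¥11,611
  → ¥32,491
  Less rehabilitation credit ¥30,000 → ¥2,491

Book-profits minimum tax:
  Adjusted income: ¥329,300 + ¥81,400 + ¥106,800 + ¥82,300 = ¥599,800
  Less exemption ¥24,000 → base ¥575,800
  ¥575,800 × 20% = ¥115,160

Excess of book-profits minimum tax over regular income tax: ¥115,160 − ¥2,491 = ¥112,669.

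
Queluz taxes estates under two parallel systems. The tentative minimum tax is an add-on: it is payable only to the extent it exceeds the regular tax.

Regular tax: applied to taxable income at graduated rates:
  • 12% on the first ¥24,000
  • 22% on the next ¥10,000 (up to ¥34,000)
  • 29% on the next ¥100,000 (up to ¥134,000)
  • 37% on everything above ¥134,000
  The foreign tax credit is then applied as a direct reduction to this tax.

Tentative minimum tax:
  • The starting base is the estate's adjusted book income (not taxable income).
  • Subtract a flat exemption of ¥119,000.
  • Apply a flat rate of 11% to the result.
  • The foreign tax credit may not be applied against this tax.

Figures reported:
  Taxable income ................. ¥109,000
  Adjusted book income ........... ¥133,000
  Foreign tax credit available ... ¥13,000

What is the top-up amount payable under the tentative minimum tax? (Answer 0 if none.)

¥0

Tentative minimum tax:
  Base (adjusted book income): ¥133,000
  Less exemption ¥119,000 → base ¥14,000
  ¥14,000 × 11% = ¥1,540

Regular tax:
  ¥24,000 × 12% = ¥2,880
  ¥10,000 × 22% = ¥2,200
  ¥75,000 × 29% = ¥21,750
  → ¥26,830
  Less foreign tax credit ¥13,000 → ¥13,830

¥1,540 ≤ ¥13,830, so no add-on is due.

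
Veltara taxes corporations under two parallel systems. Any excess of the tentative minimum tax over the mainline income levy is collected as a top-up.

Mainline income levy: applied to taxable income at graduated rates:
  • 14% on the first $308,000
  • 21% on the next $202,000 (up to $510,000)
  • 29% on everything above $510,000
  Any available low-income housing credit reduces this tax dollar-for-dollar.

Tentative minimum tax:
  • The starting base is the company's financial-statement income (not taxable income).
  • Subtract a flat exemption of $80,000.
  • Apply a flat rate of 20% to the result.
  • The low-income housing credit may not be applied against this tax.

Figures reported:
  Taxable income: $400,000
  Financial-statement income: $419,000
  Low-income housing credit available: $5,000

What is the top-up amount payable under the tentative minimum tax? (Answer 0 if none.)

$10,360

Mainline income levy:
  $308,000 × 14% = $43,120
  $92,000 × 21% = $19,320
  → $62,440
  Less low-income housing credit $5,000 → $57,440

Tentative minimum tax:
  Base (financial-statement income): $419,000
  Less exemption $80,000 → base $339,000
  $339,000 × 20% = $67,800

Excess of tentative minimum tax over mainline income levy: $67,800 − $57,440 = $10,360.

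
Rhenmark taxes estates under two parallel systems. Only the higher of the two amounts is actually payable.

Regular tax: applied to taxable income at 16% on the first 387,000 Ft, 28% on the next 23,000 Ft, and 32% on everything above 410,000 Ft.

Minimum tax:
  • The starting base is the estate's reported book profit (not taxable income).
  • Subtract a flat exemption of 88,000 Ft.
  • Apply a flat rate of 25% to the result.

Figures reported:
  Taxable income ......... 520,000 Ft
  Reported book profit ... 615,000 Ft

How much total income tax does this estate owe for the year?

131,750 Ft

Minimum tax:
  Base (reported book profit): 615,000 Ft
  Less exemption 88,000 Ft → base 527,000 Ft
  527,000 Ft × 25% = 131,750 Ft

Regular tax:
  387,000 Ft × 16% = 61,920 Ft
  23,000 Ft × 28% = 6,440 Ft
  110,000 Ft × 32% = 35,200 Ft
  → 103,560 Ft

131,750 Ft > 103,560 Ft, so the minimum tax is the binding amount.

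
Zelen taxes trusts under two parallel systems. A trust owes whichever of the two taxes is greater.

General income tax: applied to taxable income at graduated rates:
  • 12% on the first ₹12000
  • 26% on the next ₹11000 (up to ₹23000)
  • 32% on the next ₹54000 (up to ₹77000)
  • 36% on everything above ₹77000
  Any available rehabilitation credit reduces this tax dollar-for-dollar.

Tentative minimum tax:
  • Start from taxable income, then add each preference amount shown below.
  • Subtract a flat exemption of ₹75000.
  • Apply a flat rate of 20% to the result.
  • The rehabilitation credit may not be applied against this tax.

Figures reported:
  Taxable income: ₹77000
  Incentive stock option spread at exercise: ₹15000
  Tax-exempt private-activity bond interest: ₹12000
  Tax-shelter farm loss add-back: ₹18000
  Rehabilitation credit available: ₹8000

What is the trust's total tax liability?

General income tax:
  ₹12000 × 12% = ₹1440
  ₹11000 × 26% = ₹2860
  ₹54000 × 32% = ₹17280
  → ₹21580
  Less rehabilitation credit ₹8000 → ₹13580

Tentative minimum tax:
  Adjusted income: ₹77000 + ₹15000 + ₹12000 + ₹18000 = ₹122000
  Less exemption ₹75000 → base ₹47000
  ₹47000 × 20% = ₹9400

₹13580 > ₹9400, so the general income tax governs.

₹13580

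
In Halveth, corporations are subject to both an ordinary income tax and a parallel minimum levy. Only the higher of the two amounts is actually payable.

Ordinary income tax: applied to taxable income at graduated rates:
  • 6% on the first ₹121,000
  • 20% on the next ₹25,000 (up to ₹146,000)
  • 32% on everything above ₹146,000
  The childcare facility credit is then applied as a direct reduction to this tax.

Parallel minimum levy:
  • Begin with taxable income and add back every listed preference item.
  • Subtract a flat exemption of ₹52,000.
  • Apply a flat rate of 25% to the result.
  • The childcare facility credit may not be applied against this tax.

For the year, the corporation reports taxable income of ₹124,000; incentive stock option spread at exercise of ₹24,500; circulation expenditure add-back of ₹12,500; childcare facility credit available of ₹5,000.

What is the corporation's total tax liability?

₹27,250

Ordinary income tax:
  ₹121,000 × 6% = ₹7,260
  ₹3,000 × 20% = ₹600
  → ₹7,860
  Less childcare facility credit ₹5,000 → ₹2,860

Parallel minimum levy:
  Adjusted income: ₹124,000 + ₹24,500 + ₹12,500 = ₹161,000
  Less exemption ₹52,000 → base ₹109,000
  ₹109,000 × 25% = ₹27,250

₹27,250 > ₹2,860, so the parallel minimum levy is the binding amount.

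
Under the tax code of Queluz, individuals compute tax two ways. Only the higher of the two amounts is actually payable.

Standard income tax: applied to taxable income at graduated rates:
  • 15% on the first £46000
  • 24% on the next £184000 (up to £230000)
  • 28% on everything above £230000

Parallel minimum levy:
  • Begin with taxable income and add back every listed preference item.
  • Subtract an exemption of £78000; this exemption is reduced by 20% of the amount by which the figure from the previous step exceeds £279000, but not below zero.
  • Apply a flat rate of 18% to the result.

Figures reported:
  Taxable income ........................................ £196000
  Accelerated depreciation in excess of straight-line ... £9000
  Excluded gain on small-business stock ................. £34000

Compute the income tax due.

Parallel minimum levy:
  Adjusted income: £196000 + £9000 + £34000 = £239000
  Exemption: £239000 ≤ £279000, so full £78000 applies
  Base: £239000 − £78000 = £161000
  £161000 × 18% = £28980

Standard income tax:
  £46000 × 15% = £6900
  £150000 × 24% = £36000
  → £42900

£42900 > £28980, so the standard income tax governs.

£42900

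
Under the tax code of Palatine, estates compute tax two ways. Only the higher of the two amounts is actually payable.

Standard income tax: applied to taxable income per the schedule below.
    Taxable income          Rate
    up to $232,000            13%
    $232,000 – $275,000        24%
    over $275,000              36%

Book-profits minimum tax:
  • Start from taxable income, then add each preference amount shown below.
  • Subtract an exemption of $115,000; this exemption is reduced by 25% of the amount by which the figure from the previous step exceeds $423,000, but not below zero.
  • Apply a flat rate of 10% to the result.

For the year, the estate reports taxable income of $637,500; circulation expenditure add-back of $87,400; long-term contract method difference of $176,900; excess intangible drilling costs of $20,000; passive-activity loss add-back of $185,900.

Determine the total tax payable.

$170,980

Standard income tax:
  $232,000 × 13% = $30,160
  $43,000 × 24% = $10,320
  $362,500 × 36% = $130,500
  → $170,980

Book-profits minimum tax:
  Adjusted income: $637,500 + $87,400 + $176,900 + $20,000 + $185,900 = $1,107,700
  Exemption: 25% × ($1,107,700 − $423,000) = $171,175 ≥ $115,000, so the exemption is fully phased out
  Base: $1,107,700 − $0 = $1,107,700
  $1,107,700 × 10% = $110,770

$170,980 > $110,770, so the standard income tax governs.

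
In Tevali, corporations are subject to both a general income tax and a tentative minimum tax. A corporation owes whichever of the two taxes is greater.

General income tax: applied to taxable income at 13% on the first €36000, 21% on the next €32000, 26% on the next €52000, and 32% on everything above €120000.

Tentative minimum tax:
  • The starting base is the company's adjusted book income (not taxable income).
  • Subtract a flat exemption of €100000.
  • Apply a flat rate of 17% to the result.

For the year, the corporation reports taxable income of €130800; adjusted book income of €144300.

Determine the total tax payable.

General income tax:
  €36000 × 13% = €4680
  €32000 × 21% = €6720
  €52000 × 26% = €13520
  €10800 × 32% = €3456
  → €28376

Tentative minimum tax:
  Base (adjusted book income): €144300
  Less exemption €100000 → base €44300
  €44300 × 17% = €7531

€28376 > €7531, so the general income tax governs.

€28376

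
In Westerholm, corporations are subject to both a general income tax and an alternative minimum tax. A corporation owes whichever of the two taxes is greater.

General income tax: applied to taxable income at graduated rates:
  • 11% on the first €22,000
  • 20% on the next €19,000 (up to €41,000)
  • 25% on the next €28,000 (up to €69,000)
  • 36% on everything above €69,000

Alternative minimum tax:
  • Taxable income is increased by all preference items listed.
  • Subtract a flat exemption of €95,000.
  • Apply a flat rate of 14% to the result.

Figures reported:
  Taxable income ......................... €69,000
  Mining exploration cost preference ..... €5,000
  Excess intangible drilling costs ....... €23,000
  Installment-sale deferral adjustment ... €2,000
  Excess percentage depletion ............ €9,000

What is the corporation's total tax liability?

€13,220

General income tax:
  €22,000 × 11% = €2,420
  €19,000 × 20% = €3,800
  €28,000 × 25% = €7,000
  → €13,220

Alternative minimum tax:
  Adjusted income: €69,000 + €5,000 + €23,000 + €2,000 + €9,000 = €108,000
  Less exemption €95,000 → base €13,000
  €13,000 × 14% = €1,820

€13,220 > €1,820, so the general income tax governs.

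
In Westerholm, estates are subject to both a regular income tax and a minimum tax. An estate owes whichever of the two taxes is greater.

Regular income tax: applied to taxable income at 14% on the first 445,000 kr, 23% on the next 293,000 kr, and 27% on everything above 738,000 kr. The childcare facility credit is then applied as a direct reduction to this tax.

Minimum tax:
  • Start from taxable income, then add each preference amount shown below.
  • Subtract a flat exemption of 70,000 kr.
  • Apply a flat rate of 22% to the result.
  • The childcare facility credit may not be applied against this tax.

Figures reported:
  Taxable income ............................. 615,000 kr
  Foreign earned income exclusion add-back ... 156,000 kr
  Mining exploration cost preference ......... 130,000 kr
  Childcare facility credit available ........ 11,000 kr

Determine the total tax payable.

182,820 kr

Minimum tax:
  Adjusted income: 615,000 kr + 156,000 kr + 130,000 kr = 901,000 kr
  Less exemption 70,000 kr → base 831,000 kr
  831,000 kr × 22% = 182,820 kr

Regular income tax:
  445,000 kr × 14% = 62,300 kr
  170,000 kr × 23% = 39,100 kr
  → 101,400 kr
  Less childcare facility credit 11,000 kr → 90,400 kr

182,820 kr > 90,400 kr, so the minimum tax is the binding amount.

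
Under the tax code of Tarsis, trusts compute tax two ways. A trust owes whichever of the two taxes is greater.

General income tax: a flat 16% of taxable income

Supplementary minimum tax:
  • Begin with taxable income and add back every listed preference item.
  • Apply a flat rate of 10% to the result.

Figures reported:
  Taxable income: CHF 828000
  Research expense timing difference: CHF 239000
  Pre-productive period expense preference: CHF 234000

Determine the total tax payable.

General income tax:
  CHF 828000 × 16% = CHF 132480

Supplementary minimum tax:
  Adjusted income: CHF 828000 + CHF 239000 + CHF 234000 = CHF 1301000
  CHF 1301000 × 10% = CHF 130100

CHF 132480 > CHF 130100, so the general income tax governs.

CHF 132480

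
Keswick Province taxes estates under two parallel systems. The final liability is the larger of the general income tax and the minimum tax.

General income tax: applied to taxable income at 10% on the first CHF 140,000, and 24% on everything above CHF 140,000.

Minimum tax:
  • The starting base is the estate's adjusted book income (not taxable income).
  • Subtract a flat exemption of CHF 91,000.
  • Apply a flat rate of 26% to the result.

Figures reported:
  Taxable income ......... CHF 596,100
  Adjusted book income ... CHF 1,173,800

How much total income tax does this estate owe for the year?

CHF 281,528

Minimum tax:
  Base (adjusted book income): CHF 1,173,800
  Less exemption CHF 91,000 → base CHF 1,082,800
  CHF 1,082,800 × 26% = CHF 281,528

General income tax:
  CHF 140,000 × 10% = CHF 14,000
  CHF 456,100 × 24% = CHF 109,464
  → CHF 123,464

CHF 281,528 > CHF 123,464, so the minimum tax is the binding amount.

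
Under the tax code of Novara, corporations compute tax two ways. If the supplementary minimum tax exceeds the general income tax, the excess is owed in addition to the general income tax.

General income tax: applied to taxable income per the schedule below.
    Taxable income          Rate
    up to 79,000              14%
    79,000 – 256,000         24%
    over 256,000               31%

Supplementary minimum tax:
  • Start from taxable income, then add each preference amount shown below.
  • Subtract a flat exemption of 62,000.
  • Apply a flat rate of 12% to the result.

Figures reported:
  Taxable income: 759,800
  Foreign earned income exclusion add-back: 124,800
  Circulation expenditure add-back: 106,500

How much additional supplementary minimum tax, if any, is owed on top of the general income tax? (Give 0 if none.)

General income tax:
  79,000 × 14% = 11,060
  177,000 × 24% = 42,480
  503,800 × 31% = 156,178
  → 209,718

Supplementary minimum tax:
  Adjusted income: 759,800 + 124,800 + 106,500 = 991,100
  Less exemption 62,000 → base 929,100
  929,100 × 12% = 111,492

111,492 ≤ 209,718, so no add-on is due.

0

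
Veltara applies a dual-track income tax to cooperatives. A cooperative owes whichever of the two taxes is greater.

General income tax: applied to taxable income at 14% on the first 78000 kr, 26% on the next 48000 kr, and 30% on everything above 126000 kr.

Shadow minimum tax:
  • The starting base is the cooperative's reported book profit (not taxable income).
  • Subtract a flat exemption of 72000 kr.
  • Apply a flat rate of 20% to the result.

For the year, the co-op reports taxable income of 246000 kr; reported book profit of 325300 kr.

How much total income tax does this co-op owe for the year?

Shadow minimum tax:
  Base (reported book profit): 325300 kr
  Less exemption 72000 kr → base 253300 kr
  253300 kr × 20% = 50660 kr

General income tax:
  78000 kr × 14% = 10920 kr
  48000 kr × 26% = 12480 kr
  120000 kr × 30% = 36000 kr
  → 59400 kr

59400 kr > 50660 kr, so the general income tax governs.

59400 kr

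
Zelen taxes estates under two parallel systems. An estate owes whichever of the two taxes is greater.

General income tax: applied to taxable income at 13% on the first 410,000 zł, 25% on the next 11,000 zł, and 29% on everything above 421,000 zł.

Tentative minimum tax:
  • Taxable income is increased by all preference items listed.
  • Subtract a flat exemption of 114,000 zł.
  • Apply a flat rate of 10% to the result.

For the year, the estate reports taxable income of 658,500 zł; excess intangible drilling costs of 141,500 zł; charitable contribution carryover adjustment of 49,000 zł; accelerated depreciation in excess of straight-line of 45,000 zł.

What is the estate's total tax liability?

124,925 zł

General income tax:
  410,000 zł × 13% = 53,300 zł
  11,000 zł × 25% = 2,750 zł
  237,500 zł × 29% = 68,875 zł
  → 124,925 zł

Tentative minimum tax:
  Adjusted income: 658,500 zł + 141,500 zł + 49,000 zł + 45,000 zł = 894,000 zł
  Less exemption 114,000 zł → base 780,000 zł
  780,000 zł × 10% = 78,000 zł

124,925 zł > 78,000 zł, so the general income tax governs.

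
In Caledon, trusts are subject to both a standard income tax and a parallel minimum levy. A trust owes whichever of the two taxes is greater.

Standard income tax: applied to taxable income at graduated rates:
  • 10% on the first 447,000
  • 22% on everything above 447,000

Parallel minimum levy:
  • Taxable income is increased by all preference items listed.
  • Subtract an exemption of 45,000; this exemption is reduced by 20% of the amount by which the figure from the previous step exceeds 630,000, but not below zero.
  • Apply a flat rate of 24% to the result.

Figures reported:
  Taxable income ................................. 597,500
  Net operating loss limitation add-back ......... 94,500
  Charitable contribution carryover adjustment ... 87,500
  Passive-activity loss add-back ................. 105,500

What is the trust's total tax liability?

212,400

Parallel minimum levy:
  Adjusted income: 597,500 + 94,500 + 87,500 + 105,500 = 885,000
  Exemption: 20% × (885,000 − 630,000) = 51,000 ≥ 45,000, so the exemption is fully phased out
  Base: 885,000 − 0 = 885,000
  885,000 × 24% = 212,400

Standard income tax:
  447,000 × 10% = 44,700
  150,500 × 22% = 33,110
  → 77,810

212,400 > 77,810, so the parallel minimum levy is the binding amount.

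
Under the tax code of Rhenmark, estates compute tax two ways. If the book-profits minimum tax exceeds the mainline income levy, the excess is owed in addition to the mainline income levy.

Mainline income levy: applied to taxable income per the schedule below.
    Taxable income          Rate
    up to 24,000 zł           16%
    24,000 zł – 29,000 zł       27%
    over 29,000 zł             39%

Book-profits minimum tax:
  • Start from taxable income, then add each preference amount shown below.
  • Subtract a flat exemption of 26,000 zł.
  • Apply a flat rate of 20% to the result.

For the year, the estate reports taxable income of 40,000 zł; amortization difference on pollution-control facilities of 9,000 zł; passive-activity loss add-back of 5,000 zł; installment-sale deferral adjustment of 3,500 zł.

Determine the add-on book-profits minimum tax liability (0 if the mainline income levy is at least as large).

0 zł

Book-profits minimum tax:
  Adjusted income: 40,000 zł + 9,000 zł + 5,000 zł + 3,500 zł = 57,500 zł
  Less exemption 26,000 zł → base 31,500 zł
  31,500 zł × 20% = 6,300 zł

Mainline income levy:
  24,000 zł × 16% = 3,840 zł
  5,000 zł × 27% = 1,350 zł
  11,000 zł × 39% = 4,290 zł
  → 9,480 zł

6,300 zł ≤ 9,480 zł, so no add-on is due.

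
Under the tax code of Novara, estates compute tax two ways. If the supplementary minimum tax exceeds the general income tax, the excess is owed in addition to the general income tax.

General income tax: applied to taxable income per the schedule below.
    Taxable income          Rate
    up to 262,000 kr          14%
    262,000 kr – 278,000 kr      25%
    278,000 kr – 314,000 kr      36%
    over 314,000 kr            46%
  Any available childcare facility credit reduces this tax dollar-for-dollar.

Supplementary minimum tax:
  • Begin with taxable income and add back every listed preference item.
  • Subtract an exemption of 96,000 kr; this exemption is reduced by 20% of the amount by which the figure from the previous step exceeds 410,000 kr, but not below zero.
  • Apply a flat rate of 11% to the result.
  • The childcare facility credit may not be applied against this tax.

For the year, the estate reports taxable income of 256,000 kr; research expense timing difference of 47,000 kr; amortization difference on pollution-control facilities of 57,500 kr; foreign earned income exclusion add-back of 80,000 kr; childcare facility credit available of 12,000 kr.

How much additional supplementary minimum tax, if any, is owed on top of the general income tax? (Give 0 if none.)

General income tax:
  256,000 kr × 14% = 35,840 kr
  Less childcare facility credit 12,000 kr → 23,840 kr

Supplementary minimum tax:
  Adjusted income: 256,000 kr + 47,000 kr + 57,500 kr + 80,000 kr = 440,500 kr
  Exemption: 96,000 kr − 20% × (440,500 kr − 410,000 kr) = 96,000 kr − 6,100 kr = 89,900 kr
  Base: 440,500 kr − 89,900 kr = 350,600 kr
  350,600 kr × 11% = 38,566 kr

Excess of supplementary minimum tax over general income tax: 38,566 kr − 23,840 kr = 14,726 kr.

14,726 kr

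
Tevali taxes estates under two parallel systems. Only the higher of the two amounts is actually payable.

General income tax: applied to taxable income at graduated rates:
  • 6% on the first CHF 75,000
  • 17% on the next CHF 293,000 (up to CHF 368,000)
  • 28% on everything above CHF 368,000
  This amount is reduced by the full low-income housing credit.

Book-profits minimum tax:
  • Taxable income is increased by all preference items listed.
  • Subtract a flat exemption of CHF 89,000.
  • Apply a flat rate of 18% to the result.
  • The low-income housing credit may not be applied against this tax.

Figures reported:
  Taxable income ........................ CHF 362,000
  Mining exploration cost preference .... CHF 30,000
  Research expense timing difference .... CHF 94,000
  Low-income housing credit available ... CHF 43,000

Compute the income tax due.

CHF 71,460

General income tax:
  CHF 75,000 × 6% = CHF 4,500
  CHF 287,000 × 17% = CHF 48,790
  → CHF 53,290
  Less low-income housing credit CHF 43,000 → CHF 10,290

Book-profits minimum tax:
  Adjusted income: CHF 362,000 + CHF 30,000 + CHF 94,000 = CHF 486,000
  Less exemption CHF 89,000 → base CHF 397,000
  CHF 397,000 × 18% = CHF 71,460

CHF 71,460 > CHF 10,290, so the book-profits minimum tax is the binding amount.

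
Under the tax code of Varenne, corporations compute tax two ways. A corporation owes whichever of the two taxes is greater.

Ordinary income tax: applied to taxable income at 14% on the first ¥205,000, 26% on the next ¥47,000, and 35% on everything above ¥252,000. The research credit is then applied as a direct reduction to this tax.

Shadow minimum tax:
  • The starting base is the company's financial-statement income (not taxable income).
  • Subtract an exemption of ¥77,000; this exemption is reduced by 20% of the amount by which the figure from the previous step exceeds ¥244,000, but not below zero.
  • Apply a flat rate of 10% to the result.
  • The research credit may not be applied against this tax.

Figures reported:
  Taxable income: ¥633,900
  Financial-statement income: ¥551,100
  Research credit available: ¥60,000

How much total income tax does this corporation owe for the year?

Ordinary income tax:
  ¥205,000 × 14% = ¥28,700
  ¥47,000 × 26% = ¥12,220
  ¥381,900 × 35% = ¥133,665
  → ¥174,585
  Less research credit ¥60,000 → ¥114,585

Shadow minimum tax:
  Base (financial-statement income): ¥551,100
  Exemption: ¥77,000 − 20% × (¥551,100 − ¥244,000) = ¥77,000 − ¥61,420 = ¥15,580
  Base: ¥551,100 − ¥15,580 = ¥535,520
  ¥535,520 × 10% = ¥53,552

¥114,585 > ¥53,552, so the ordinary income tax governs.

¥114,585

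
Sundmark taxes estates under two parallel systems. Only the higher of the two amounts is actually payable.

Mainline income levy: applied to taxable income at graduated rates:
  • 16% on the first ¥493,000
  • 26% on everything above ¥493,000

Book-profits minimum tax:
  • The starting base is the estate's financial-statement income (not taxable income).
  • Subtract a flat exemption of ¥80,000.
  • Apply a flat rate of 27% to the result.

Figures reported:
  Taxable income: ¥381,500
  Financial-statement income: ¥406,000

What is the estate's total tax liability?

¥88,020

Book-profits minimum tax:
  Base (financial-statement income): ¥406,000
  Less exemption ¥80,000 → base ¥326,000
  ¥326,000 × 27% = ¥88,020

Mainline income levy:
  ¥381,500 × 16% = ¥61,040

¥88,020 > ¥61,040, so the book-profits minimum tax is the binding amount.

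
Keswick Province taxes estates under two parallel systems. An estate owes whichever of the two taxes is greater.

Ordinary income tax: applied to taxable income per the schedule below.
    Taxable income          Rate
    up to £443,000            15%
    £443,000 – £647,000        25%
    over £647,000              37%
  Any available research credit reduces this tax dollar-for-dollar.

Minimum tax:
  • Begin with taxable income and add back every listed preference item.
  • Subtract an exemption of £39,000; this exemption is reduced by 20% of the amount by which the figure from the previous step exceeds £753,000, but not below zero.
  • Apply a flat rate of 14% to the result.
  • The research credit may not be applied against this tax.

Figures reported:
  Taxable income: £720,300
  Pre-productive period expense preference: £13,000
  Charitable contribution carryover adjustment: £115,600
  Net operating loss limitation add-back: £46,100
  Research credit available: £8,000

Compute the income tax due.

£136,571

Ordinary income tax:
  £443,000 × 15% = £66,450
  £204,000 × 25% = £51,000
  £73,300 × 37% = £27,121
  → £144,571
  Less research credit £8,000 → £136,571

Minimum tax:
  Adjusted income: £720,300 + £13,000 + £115,600 + £46,100 = £895,000
  Exemption: £39,000 − 20% × (£895,000 − £753,000) = £39,000 − £28,400 = £10,600
  Base: £895,000 − £10,600 = £884,400
  £884,400 × 14% = £123,816

£136,571 > £123,816, so the ordinary income tax governs.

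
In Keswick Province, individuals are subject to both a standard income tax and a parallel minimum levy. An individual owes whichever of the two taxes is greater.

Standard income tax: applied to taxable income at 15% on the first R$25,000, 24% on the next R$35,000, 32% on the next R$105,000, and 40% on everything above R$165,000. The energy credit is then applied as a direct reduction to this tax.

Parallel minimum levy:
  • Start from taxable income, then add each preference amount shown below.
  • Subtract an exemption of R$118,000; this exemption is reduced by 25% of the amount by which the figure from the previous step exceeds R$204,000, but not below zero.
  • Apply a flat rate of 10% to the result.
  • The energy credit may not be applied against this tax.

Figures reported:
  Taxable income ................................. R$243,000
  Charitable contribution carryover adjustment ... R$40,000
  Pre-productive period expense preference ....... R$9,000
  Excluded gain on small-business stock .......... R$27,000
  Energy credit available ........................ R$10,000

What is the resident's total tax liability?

R$66,950

Parallel minimum levy:
  Adjusted income: R$243,000 + R$40,000 + R$9,000 + R$27,000 = R$319,000
  Exemption: R$118,000 − 25% × (R$319,000 − R$204,000) = R$118,000 − R$28,750 = R$89,250
  Base: R$319,000 − R$89,250 = R$229,750
  R$229,750 × 10% = R$22,975

Standard income tax:
  R$25,000 × 15% = R$3,750
  R$35,000 × 24% = R$8,400
  R$105,000 × 32% = R$33,600
  R$78,000 × 40% = R$31,200
  → R$76,950
  Less energy credit R$10,000 → R$66,950

R$66,950 > R$22,975, so the standard income tax governs.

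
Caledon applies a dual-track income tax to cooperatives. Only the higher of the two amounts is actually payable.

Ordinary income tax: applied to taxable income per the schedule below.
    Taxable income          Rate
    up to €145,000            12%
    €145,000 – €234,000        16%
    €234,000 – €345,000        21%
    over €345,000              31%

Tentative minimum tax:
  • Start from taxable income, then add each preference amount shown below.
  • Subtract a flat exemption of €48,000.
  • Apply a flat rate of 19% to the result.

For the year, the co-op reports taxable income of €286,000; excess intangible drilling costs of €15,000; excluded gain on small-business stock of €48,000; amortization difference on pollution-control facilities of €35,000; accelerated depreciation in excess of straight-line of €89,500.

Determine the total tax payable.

Tentative minimum tax:
  Adjusted income: €286,000 + €15,000 + €48,000 + €35,000 + €89,500 = €473,500
  Less exemption €48,000 → base €425,500
  €425,500 × 19% = €80,845

Ordinary income tax:
  €145,000 × 12% = €17,400
  €89,000 × 16% = €14,240
  €52,000 × 21% = €10,920
  → €42,560

€80,845 > €42,560, so the tentative minimum tax is the binding amount.

€80,845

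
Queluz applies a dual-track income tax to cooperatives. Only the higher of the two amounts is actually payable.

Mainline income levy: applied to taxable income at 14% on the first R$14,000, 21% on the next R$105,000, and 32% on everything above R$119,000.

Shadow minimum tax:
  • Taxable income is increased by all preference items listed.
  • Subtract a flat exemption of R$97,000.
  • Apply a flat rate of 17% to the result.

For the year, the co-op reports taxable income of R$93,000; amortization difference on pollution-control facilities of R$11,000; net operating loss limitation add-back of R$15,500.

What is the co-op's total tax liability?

R$18,550

Mainline income levy:
  R$14,000 × 14% = R$1,960
  R$79,000 × 21% = R$16,590
  → R$18,550

Shadow minimum tax:
  Adjusted income: R$93,000 + R$11,000 + R$15,500 = R$119,500
  Less exemption R$97,000 → base R$22,500
  R$22,500 × 17% = R$3,825

R$18,550 > R$3,825, so the mainline income levy governs.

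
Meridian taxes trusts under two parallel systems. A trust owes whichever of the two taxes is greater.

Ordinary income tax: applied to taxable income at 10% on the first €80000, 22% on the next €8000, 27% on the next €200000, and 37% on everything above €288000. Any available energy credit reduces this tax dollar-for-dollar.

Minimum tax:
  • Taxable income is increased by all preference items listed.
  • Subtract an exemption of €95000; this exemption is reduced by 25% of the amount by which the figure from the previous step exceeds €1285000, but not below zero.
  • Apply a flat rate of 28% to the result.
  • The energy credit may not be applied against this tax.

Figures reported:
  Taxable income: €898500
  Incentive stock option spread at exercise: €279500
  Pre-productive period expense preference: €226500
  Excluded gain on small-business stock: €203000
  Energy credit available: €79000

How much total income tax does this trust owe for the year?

€446075

Ordinary income tax:
  €80000 × 10% = €8000
  €8000 × 22% = €1760
  €200000 × 27% = €54000
  €610500 × 37% = €225885
  → €289645
  Less energy credit €79000 → €210645

Minimum tax:
  Adjusted income: €898500 + €279500 + €226500 + €203000 = €1607500
  Exemption: €95000 − 25% × (€1607500 − €1285000) = €95000 − €80625 = €14375
  Base: €1607500 − €14375 = €1593125
  €1593125 × 28% = €446075

€446075 > €210645, so the minimum tax is the binding amount.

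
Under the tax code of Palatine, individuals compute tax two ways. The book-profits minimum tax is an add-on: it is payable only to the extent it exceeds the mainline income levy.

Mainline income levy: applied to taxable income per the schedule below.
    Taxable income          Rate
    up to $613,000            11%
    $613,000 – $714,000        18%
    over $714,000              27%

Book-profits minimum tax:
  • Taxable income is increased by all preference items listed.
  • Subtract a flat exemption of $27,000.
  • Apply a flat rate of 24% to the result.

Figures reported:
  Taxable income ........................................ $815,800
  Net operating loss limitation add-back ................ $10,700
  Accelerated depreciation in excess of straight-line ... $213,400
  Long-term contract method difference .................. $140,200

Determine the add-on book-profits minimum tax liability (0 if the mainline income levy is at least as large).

$163,648

Mainline income levy:
  $613,000 × 11% = $67,430
  $101,000 × 18% = $18,180
  $101,800 × 27% = $27,486
  → $113,096

Book-profits minimum tax:
  Adjusted income: $815,800 + $10,700 + $213,400 + $140,200 = $1,180,100
  Less exemption $27,000 → base $1,153,100
  $1,153,100 × 24% = $276,744

Excess of book-profits minimum tax over mainline income levy: $276,744 − $113,096 = $163,648.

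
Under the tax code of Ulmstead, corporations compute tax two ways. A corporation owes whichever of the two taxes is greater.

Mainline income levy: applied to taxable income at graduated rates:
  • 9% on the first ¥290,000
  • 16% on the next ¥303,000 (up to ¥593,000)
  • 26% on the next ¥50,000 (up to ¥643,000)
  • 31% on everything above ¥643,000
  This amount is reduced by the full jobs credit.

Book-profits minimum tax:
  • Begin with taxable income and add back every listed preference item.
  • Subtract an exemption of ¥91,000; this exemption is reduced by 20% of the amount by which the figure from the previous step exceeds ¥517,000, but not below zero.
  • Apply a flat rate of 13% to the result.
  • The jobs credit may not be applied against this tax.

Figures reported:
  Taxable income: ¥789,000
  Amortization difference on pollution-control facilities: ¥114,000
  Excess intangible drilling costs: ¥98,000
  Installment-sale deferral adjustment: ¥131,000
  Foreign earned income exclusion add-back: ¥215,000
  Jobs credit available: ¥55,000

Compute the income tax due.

¥175,110

Mainline income levy:
  ¥290,000 × 9% = ¥26,100
  ¥303,000 × 16% = ¥48,480
  ¥50,000 × 26% = ¥13,000
  ¥146,000 × 31% = ¥45,260
  → ¥132,840
  Less jobs credit ¥55,000 → ¥77,840

Book-profits minimum tax:
  Adjusted income: ¥789,000 + ¥114,000 + ¥98,000 + ¥131,000 + ¥215,000 = ¥1,347,000
  Exemption: 20% × (¥1,347,000 − ¥517,000) = ¥166,000 ≥ ¥91,000, so the exemption is fully phased out
  Base: ¥1,347,000 − ¥0 = ¥1,347,000
  ¥1,347,000 × 13% = ¥175,110

¥175,110 > ¥77,840, so the book-profits minimum tax is the binding amount.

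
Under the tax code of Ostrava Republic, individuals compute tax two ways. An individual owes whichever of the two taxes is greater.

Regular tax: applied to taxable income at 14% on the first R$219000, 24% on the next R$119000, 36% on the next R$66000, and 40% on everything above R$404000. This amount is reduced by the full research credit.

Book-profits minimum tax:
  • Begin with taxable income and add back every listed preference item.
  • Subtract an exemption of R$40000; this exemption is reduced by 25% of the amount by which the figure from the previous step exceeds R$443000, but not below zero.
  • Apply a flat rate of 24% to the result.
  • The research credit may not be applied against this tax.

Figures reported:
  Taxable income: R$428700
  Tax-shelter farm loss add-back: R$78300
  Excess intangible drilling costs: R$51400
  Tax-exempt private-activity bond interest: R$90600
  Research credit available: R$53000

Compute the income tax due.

Book-profits minimum tax:
  Adjusted income: R$428700 + R$78300 + R$51400 + R$90600 = R$649000
  Exemption: 25% × (R$649000 − R$443000) = R$51500 ≥ R$40000, so the exemption is fully phased out
  Base: R$649000 − R$0 = R$649000
  R$649000 × 24% = R$155760

Regular tax:
  R$219000 × 14% = R$30660
  R$119000 × 24% = R$28560
  R$66000 × 36% = R$23760
  R$24700 × 40% = R$9880
  → R$92860
  Less research credit R$53000 → R$39860

R$155760 > R$39860, so the book-profits minimum tax is the binding amount.

R$155760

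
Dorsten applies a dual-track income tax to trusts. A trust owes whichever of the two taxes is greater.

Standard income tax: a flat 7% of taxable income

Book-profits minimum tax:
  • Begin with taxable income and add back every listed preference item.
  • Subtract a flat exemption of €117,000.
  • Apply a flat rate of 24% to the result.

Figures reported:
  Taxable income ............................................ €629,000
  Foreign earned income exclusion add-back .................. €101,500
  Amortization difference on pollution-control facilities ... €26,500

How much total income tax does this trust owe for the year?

€153,600

Book-profits minimum tax:
  Adjusted income: €629,000 + €101,500 + €26,500 = €757,000
  Less exemption €117,000 → base €640,000
  €640,000 × 24% = €153,600

Standard income tax:
  €629,000 × 7% = €44,030

€153,600 > €44,030, so the book-profits minimum tax is the binding amount.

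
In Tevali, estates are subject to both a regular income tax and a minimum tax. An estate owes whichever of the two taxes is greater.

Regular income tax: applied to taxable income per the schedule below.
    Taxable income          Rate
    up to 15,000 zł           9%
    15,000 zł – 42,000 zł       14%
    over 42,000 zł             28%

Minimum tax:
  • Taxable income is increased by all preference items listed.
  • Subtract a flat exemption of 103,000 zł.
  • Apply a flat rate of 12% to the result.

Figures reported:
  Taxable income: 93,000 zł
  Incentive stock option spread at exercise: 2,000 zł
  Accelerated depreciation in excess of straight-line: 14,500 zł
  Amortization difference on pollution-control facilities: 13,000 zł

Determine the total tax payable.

19,410 zł

Minimum tax:
  Adjusted income: 93,000 zł + 2,000 zł + 14,500 zł + 13,000 zł = 122,500 zł
  Less exemption 103,000 zł → base 19,500 zł
  19,500 zł × 12% = 2,340 zł

Regular income tax:
  15,000 zł × 9% = 1,350 zł
  27,000 zł × 14% = 3,780 zł
  51,000 zł × 28% = 14,280 zł
  → 19,410 zł

19,410 zł > 2,340 zł, so the regular income tax governs.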